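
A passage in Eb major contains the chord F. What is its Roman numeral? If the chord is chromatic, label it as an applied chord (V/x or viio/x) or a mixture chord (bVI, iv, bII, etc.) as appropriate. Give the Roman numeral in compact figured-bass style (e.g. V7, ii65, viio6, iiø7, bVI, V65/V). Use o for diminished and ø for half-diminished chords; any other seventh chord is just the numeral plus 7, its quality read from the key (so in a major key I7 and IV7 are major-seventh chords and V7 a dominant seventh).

Stacked in thirds the chord is F-A-C: a major triad on F.
F is not a diatonic chord root with this quality in Eb major, but it lies a perfect fifth above Bb (V), so the chord functions as an applied dominant of V.

V/V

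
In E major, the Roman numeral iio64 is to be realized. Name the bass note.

iio in E major has root F#; the chord is F#-A-C.
The figure 64 means second inversion — the fifth is in the bass.

C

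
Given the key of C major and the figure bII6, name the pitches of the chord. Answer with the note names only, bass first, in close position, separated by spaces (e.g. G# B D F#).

F Ab Db

Scale degree 2 in C major is D; lowering it a half step gives Db. bII6 is the Neapolitan sixth — a major triad on the lowered second degree, here in its customary first inversion.
So the chord is Db-F-Ab, a major triad.
With the 6 figure the chord is in first inversion; from the bass F upward in close position it reads F-Ab-Db.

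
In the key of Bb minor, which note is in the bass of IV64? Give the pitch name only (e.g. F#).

Bb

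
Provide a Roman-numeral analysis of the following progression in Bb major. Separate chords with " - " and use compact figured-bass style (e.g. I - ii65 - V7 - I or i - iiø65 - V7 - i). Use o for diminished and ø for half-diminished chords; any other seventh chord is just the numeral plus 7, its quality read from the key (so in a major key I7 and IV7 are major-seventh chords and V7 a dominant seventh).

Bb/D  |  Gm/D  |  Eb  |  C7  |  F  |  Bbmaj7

I6 - vi64 - IV - V7/V - V - I7

Bb/D: major triad on Bb = scale degree 1 → I6.
Gm/D: root G is the submediant; minor triad there is vi64.
Eb: major triad on Eb = scale degree 4 → IV.
C7: a dominant seventh chord on C, the applied dominant of V → V7/V.
F: root F is the dominant; major triad there is V.
Bbmaj7 has root Bb, degree 1 in Bb major, so I7.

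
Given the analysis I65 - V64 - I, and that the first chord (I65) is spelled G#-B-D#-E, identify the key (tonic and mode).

E major

I65 is given as G#-B-D#-E — a major seventh chord with root E.
If E is scale degree 1 and the mode makes that degree carry a major seventh chord, the tonic is E and the mode is major.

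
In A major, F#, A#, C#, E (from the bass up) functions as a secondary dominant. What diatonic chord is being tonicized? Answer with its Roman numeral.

ii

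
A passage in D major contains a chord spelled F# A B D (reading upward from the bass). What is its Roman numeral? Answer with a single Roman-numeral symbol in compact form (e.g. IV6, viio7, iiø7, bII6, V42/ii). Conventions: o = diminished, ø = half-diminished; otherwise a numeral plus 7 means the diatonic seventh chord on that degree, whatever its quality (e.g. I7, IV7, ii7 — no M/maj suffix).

The pitches B-D-F#-A form a minor seventh chord rooted on B.
B is scale degree 6 in D major, and a minor seventh chord on that degree is written vi7.
With F# in the bass the chord is in second inversion, so the figured bass is 43.

vi43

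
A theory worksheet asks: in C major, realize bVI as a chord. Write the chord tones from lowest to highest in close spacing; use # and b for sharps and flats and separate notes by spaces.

Ab C Eb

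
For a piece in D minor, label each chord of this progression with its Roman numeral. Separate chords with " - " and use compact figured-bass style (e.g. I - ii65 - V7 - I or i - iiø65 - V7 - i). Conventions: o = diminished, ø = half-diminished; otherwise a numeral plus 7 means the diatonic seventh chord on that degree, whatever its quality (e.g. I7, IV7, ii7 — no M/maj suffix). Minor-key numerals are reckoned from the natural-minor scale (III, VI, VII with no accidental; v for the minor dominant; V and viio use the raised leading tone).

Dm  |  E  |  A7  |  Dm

i - V/V - V7 - i

Dm: minor triad on D = scale degree 1 → i.
E is the secondary dominant of V (major triad on E): V/V.
A7: root A is the dominant; dominant seventh chord there is V7.
Dm has root D, degree 1 in D minor, so i.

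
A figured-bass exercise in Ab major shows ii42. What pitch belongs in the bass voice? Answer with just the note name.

Ab

ii in Ab major has root Bb; the chord is Bb-Db-F-Ab.
The figure 42 means third inversion — the seventh is in the bass.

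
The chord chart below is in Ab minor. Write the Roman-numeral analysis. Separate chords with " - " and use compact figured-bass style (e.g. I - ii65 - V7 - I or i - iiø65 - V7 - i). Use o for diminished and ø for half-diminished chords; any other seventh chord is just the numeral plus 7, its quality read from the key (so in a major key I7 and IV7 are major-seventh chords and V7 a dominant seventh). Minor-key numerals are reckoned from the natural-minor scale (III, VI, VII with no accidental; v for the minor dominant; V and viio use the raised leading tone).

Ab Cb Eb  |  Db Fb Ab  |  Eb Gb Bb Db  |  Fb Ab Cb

i - iv - v7 - VI

Ab-Cb-Eb: minor triad on Ab = scale degree 1 → i.
Db-Fb-Ab has root Db, degree 4 in Ab minor, so iv.
Eb-Gb-Bb-Db has root Eb, degree 5 in Ab minor, so v7.
Fb-Ab-Cb: major triad on Fb = scale degree 6 → VI.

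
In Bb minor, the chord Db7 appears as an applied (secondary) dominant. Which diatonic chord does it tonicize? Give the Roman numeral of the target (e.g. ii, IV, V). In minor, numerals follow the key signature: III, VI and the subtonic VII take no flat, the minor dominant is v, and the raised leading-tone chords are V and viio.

The chord is a dominant seventh chord on Db.
A dominant resolves down a perfect fifth: Db → Gb. In Bb minor, Gb is scale degree 6, i.e. VI.

VI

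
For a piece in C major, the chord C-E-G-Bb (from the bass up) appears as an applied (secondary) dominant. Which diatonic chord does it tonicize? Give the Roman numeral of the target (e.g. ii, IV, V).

IV

The chord is a dominant seventh chord on C.
A dominant resolves down a perfect fifth: C → F. In C major, F is scale degree 4, i.e. IV.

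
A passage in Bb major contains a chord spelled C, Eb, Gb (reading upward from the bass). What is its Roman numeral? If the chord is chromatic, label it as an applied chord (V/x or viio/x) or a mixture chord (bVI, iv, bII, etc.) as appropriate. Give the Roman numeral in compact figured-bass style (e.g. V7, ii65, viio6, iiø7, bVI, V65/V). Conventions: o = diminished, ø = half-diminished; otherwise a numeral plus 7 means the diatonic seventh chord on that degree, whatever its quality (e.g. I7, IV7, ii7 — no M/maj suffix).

The pitches C-Eb-Gb form a diminished triad rooted on C.
C is the second degree of Bb major. This is the diminished supertonic triad, borrowed from the parallel minor.

iio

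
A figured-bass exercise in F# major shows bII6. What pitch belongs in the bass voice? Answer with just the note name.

B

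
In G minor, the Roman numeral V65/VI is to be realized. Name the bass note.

The applied chord V65/VI is rooted on Bb: Bb-D-F-Ab.
The figure 65 means first inversion — the third is in the bass.

D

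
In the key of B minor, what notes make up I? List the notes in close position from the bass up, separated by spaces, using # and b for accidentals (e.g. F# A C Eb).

I is the major tonic (Picardy third), borrowed from the parallel major. In B minor that root is B.
So the chord is B-D#-F#.

B D# F#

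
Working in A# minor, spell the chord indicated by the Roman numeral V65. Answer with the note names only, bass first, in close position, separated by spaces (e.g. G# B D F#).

G## B# D# E#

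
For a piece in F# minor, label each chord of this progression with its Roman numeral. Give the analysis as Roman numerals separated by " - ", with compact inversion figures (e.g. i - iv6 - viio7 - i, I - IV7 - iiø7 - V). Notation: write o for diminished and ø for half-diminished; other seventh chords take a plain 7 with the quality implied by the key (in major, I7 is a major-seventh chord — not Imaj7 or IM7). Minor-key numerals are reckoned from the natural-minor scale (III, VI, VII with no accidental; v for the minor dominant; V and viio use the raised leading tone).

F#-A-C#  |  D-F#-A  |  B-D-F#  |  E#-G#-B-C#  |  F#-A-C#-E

F#-A-C#: minor triad on F# = scale degree 1 → i.
D-F#-A has root D, degree 6 in F# minor, so VI.
B-D-F#: minor triad on B = scale degree 4 → iv.
E#-G#-B-C# has root C#, degree 5 in F# minor, so V65.
F#-A-C#-E has root F#, degree 1 in F# minor, so i7.

i - VI - iv - V65 - i7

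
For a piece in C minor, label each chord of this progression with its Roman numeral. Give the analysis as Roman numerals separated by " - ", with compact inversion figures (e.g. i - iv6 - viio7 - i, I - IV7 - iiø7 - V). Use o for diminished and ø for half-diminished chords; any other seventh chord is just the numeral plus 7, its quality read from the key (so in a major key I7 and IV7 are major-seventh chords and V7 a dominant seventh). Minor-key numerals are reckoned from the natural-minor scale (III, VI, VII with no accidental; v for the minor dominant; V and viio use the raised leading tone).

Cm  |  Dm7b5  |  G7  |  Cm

i - iiø7 - V7 - i

Cm has root C, degree 1 in C minor, so i.
Dm7b5: half-diminished seventh chord on D = scale degree 2 → iiø7.
G7 has root G, degree 5 in C minor, so V7.
Cm: minor triad on C = scale degree 1 → i.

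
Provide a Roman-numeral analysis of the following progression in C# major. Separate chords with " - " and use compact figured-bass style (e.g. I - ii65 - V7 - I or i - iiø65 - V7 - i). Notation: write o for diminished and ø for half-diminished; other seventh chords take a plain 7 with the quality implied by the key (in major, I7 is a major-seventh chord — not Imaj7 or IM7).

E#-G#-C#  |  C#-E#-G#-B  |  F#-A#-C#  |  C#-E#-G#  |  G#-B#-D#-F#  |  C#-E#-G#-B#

I6 - V7/IV - IV - I - V7 - I7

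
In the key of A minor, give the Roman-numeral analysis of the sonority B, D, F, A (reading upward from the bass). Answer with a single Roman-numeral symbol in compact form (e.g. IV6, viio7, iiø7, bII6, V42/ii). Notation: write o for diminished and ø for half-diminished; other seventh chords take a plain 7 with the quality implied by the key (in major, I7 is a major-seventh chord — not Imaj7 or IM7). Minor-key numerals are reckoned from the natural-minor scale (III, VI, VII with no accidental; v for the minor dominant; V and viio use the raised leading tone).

iiø7

The pitches B-D-F-A form a half-diminished seventh chord rooted on B.
B is scale degree 2 in A minor, and a half-diminished seventh chord on that degree is written iiø7.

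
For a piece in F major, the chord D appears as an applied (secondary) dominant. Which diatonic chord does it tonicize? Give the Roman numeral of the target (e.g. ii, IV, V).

ii

The chord is a major triad on D.
A dominant resolves down a perfect fifth: D → G. In F major, G is scale degree 2, i.e. ii.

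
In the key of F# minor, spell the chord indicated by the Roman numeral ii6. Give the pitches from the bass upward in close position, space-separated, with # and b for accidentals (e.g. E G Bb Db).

B D# G#

ii6 is the minor supertonic, borrowed from the parallel major (the Dorian ii). In F# minor that root is G#.
So the chord is G#-B-D#, a minor triad.
The figured bass 6 indicates first inversion, placing the third (B) in the bass: B-D#-G#.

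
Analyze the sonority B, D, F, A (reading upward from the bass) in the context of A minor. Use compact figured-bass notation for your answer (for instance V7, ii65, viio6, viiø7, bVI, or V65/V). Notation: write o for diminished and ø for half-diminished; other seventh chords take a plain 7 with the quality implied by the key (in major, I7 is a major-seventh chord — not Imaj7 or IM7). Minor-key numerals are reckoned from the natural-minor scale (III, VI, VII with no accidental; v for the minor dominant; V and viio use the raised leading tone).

Stacked in thirds the chord is B-D-F-A: a half-diminished seventh chord on B.
B is scale degree 2 in A minor, and a half-diminished seventh chord on that degree is written iiø7.

iiø7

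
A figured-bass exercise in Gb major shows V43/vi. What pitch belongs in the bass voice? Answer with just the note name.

The applied chord V43/vi is rooted on Bb: Bb-D-F-Ab.
The figure 43 means second inversion — the fifth is in the bass.

F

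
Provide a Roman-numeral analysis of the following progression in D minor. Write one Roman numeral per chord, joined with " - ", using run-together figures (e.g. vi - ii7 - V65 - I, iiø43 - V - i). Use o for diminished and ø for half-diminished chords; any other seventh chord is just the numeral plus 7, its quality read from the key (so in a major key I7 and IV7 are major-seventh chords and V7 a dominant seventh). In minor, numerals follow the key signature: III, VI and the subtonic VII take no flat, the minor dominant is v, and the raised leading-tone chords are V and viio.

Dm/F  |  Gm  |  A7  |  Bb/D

Dm/F: minor triad on D = scale degree 1 → i6.
Gm: minor triad on G = scale degree 4 → iv.
A7 has root A, degree 5 in D minor, so V7.
Bb/D: major triad on Bb = scale degree 6 → VI6.

i6 - iv - V7 - VI6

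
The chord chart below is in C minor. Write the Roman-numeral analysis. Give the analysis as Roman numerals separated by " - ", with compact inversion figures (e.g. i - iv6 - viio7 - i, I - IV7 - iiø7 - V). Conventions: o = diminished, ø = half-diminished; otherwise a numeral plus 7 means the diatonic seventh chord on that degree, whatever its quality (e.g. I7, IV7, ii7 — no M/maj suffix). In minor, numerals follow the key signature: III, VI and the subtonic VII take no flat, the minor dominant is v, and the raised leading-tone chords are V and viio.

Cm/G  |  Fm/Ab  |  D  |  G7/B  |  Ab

i64 - iv6 - V/V - V65 - VI

Cm/G has root C, degree 1 in C minor, so i64.
Fm/Ab has root F, degree 4 in C minor, so iv6.
D: a major triad on D, the applied dominant of V → V/V.
G7/B: dominant seventh chord on G = scale degree 5 → V65.
Ab has root Ab, degree 6 in C minor, so VI.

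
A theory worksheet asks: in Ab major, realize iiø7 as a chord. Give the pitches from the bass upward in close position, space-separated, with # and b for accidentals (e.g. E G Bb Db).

Bb Db Fb Ab

Scale degree 2 in Ab major is Bb; here the chord built on it is altered to a half-diminished seventh chord. iiø7 is the half-diminished supertonic seventh, borrowed from the parallel minor.
So the chord is Bb-Db-Fb-Ab, a half-diminished seventh chord.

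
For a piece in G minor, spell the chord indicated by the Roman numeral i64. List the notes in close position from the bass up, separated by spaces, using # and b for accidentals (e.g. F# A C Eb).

D G Bb

The numeral's case and figure indicate a minor triad. In G minor its root, the first degree, is G.
That chord is spelled G-Bb-D.
With the 64 figure the chord is in second inversion; from the bass D upward in close position it reads D-G-Bb.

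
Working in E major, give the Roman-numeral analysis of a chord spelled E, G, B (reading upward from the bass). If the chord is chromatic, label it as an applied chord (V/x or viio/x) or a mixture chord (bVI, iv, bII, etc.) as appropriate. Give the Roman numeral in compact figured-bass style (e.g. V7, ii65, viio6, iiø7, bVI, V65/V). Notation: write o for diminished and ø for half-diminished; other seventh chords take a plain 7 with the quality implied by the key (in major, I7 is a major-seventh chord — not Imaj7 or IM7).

i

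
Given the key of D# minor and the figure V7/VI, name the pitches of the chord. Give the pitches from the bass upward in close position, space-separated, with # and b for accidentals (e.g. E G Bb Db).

V7/VI is a secondary dominant — the dominant seventh of VI. VI in D# minor is B, so the applied chord's root is F#, a perfect fifth above.
Building a dominant seventh chord on F# gives F#-A#-C#-E.

F# A# C# E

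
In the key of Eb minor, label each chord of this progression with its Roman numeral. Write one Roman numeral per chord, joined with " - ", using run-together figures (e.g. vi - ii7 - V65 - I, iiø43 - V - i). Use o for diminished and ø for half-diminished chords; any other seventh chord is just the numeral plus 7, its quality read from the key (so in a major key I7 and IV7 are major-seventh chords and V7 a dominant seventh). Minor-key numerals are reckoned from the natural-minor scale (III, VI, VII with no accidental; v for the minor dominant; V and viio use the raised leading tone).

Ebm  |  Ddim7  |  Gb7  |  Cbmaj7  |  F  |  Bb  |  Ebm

i - viio7 - V7/VI - VI7 - V/V - V - i

Ebm: minor triad on Eb = scale degree 1 → i.
Ddim7: fully diminished seventh chord on D = scale degree 7 → viio7.
Gb7: a dominant seventh chord on Gb, the applied dominant of VI → V7/VI.
Cbmaj7 has root Cb, degree 6 in Eb minor, so VI7.
F: chromatic; F is V of V, so V/V.
Bb: major triad on Bb = scale degree 5 → V.
Ebm: root Eb is the tonic; minor triad there is i.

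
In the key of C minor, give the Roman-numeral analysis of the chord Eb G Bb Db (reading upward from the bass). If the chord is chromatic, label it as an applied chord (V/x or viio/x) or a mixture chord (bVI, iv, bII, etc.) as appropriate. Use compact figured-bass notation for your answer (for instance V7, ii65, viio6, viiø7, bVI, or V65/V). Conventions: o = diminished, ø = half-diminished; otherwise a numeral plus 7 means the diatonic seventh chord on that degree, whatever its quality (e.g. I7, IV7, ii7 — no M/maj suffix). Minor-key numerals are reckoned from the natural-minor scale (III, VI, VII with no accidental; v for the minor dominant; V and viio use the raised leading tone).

The pitches Eb-G-Bb-Db form a dominant seventh chord rooted on Eb.
Eb is not a diatonic chord root with this quality in C minor, but it lies a perfect fifth above Ab (VI), so the chord functions as an applied dominant of VI.

V7/VI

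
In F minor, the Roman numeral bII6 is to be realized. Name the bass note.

Bb

bII in F minor has root Gb; the chord is Gb-Bb-Db.
The figure 6 means first inversion — the third is in the bass.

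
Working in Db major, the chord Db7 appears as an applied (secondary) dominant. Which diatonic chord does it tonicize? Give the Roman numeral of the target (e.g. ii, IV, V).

IV

The chord is a dominant seventh chord on Db.
A dominant resolves down a perfect fifth: Db → Gb. In Db major, Gb is scale degree 4, i.e. IV.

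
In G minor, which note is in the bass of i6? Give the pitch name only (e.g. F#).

i in G minor has root G; the chord is G-Bb-D.
The figure 6 means first inversion — the third is in the bass.

Bb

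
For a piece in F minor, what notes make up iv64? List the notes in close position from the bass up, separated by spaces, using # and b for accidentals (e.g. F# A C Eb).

In F minor, the subdominant is Bb, and the diatonic chord built there is a minor triad.
That chord is spelled Bb-Db-F.
With the 64 figure the chord is in second inversion; from the bass F upward in close position it reads F-Bb-Db.

F Bb Db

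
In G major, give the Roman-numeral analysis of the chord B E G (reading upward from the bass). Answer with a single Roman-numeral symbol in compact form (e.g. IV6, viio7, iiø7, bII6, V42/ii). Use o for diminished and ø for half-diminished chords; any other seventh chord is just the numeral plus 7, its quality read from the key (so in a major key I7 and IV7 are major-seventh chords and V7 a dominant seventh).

vi64

The pitches E-G-B form a minor triad rooted on E.
E is scale degree 6 in G major, and a minor triad on that degree is written vi.
With B in the bass the chord is in second inversion, so the figured bass is 64.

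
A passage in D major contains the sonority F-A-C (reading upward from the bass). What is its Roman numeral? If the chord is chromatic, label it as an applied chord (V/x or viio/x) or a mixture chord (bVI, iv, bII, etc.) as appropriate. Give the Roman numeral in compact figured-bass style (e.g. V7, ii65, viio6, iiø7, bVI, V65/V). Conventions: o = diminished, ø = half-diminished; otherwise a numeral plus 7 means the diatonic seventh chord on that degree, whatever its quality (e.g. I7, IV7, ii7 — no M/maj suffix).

Stacked in thirds the chord is F-A-C: a major triad on F.
F is the lowered third degree of D major (diatonic 3 would be F#). This is a major triad on the lowered third degree, borrowed from the parallel minor.

bIII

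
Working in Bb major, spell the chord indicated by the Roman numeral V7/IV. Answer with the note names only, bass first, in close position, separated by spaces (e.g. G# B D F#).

Bb D F Ab

V7/IV is a secondary dominant — the dominant seventh of IV. IV in Bb major is Eb, so the applied chord's root is Bb, a perfect fifth above.
Building a dominant seventh chord on Bb gives Bb-D-F-Ab.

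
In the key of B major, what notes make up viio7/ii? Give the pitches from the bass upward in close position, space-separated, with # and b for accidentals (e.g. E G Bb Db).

B# D# F# A

viio7/ii is a secondary leading-tone chord. The target ii is C# in B major; the applied chord is rooted a semitone below, on B#.
Building a fully diminished seventh chord on B# gives B#-D#-F#-A.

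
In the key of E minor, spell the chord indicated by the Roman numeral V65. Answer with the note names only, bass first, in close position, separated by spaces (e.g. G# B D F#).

In E minor, scale degree 5 is B. The dominant is major (leading tone raised), so V is a dominant seventh chord.
That chord is spelled B-D#-F#-A.
The figured bass 65 indicates first inversion, placing the third (D#) in the bass: D#-F#-A-B.

D# F# A B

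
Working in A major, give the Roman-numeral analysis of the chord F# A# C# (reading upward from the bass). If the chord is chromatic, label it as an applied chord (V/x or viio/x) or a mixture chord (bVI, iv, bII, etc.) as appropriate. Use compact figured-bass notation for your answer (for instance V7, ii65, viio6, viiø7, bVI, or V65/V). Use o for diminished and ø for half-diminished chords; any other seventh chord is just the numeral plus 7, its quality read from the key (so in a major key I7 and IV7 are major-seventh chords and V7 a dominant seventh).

V/ii

Stacked in thirds the chord is F#-A#-C#: a major triad on F#.
F# is not a diatonic chord root with this quality in A major, but it lies a perfect fifth above B (ii), so the chord functions as an applied dominant of ii.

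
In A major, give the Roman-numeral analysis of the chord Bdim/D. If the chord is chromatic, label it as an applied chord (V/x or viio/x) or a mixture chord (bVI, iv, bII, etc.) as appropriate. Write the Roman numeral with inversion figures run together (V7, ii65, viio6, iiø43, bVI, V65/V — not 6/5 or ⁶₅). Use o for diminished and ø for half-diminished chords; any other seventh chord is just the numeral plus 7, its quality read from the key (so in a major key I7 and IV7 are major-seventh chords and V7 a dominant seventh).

iio6

The pitches B-D-F form a diminished triad rooted on B.
B is the second degree of A major. This is the diminished supertonic triad, borrowed from the parallel minor.
With D in the bass the chord is in first inversion, so the figured bass is 6.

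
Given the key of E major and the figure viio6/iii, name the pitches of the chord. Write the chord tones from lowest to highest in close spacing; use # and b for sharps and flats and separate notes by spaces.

A# C# F##

viio6/iii is a secondary leading-tone chord. The target iii is G# in E major; the applied chord is rooted a semitone below, on F##.
Building a diminished triad on F## gives F##-A#-C#.
With the 6 figure the chord is in first inversion; from the bass A# upward in close position it reads A#-C#-F##.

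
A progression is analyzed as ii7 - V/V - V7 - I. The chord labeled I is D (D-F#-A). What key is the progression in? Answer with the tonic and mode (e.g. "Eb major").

The chord D is a major triad rooted on D; its label is I.
If D is scale degree 1 and the mode makes that degree carry a major triad, the tonic is D and the mode is major.

D major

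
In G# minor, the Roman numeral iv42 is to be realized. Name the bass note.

B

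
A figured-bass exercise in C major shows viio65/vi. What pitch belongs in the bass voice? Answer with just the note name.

B

The applied chord viio65/vi is rooted on G#: G#-B-D-F.
The figure 65 means first inversion — the third is in the bass.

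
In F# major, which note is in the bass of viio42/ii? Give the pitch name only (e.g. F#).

E

The applied chord viio42/ii is rooted on F##: F##-A#-C#-E.
The figure 42 means third inversion — the seventh is in the bass.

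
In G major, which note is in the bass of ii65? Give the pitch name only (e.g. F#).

C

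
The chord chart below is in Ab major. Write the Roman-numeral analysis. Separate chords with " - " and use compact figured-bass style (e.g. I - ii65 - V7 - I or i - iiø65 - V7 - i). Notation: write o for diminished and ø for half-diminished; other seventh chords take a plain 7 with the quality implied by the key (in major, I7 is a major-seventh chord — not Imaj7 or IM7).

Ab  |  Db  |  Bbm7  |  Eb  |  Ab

I - IV - ii7 - V - I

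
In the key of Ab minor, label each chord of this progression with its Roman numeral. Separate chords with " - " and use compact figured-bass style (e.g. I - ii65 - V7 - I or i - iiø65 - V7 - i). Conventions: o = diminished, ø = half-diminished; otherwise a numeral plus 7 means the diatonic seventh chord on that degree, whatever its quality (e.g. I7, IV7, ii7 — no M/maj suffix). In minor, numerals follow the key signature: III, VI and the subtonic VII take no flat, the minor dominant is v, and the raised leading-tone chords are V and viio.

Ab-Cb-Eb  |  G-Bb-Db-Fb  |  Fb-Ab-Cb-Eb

Ab-Cb-Eb has root Ab, degree 1 in Ab minor, so i.
G-Bb-Db-Fb has root G, degree 7 in Ab minor, so viio7.
Fb-Ab-Cb-Eb: root Fb is the submediant; major seventh chord there is VI7.

i - viio7 - VI7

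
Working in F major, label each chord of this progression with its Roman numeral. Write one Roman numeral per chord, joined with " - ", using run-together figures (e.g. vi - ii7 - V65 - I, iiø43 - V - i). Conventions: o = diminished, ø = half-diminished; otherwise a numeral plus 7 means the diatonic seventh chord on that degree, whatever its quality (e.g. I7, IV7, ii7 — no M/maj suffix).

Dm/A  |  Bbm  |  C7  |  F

Dm/A: minor triad on D = scale degree 6 → vi64.
Bbm: minor triad on Bb — chromatic; iv (borrowed from the parallel minor).
C7 has root C, degree 5 in F major, so V7.
F has root F, degree 1 in F major, so I.

vi64 - iv - V7 - I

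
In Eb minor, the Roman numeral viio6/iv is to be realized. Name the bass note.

The applied chord viio6/iv is rooted on G: G-Bb-Db.
The figure 6 means first inversion — the third is in the bass.

Bb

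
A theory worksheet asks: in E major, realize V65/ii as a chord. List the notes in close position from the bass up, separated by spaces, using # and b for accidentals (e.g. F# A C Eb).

E# G# B C#

V65/ii is a secondary dominant — the dominant seventh of ii. ii in E major is F#, so the applied chord's root is C#, a perfect fifth above.
Building a dominant seventh chord on C# gives C#-E#-G#-B.
The figured bass 65 indicates first inversion, placing the third (E#) in the bass: E#-G#-B-C#.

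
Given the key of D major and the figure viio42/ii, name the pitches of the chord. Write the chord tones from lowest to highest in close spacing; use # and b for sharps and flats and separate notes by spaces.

The slash marks an applied leading-tone chord: viio of ii. In D major, ii is E, so the leading tone to it is D#, a half step below.
Building a fully diminished seventh chord on D# gives D#-F#-A-C.
With the 42 figure the chord is in third inversion; from the bass C upward in close position it reads C-D#-F#-A.

C D# F# A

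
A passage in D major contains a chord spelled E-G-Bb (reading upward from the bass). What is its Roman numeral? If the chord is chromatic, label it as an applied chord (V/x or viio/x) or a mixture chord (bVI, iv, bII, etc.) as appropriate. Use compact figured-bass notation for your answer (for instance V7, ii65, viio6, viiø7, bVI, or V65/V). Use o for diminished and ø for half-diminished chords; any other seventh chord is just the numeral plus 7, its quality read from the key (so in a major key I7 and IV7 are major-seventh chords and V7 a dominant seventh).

iio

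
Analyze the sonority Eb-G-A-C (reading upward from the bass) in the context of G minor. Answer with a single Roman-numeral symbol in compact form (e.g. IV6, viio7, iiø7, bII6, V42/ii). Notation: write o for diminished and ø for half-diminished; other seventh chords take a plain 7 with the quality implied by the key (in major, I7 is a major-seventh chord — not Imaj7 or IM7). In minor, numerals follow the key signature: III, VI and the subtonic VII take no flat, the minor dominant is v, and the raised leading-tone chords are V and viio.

The pitches A-C-Eb-G form a half-diminished seventh chord rooted on A.
A is scale degree 2 in G minor, and a half-diminished seventh chord on that degree is written iiø7.
With Eb in the bass the chord is in second inversion, so the figured bass is 43.

iiø43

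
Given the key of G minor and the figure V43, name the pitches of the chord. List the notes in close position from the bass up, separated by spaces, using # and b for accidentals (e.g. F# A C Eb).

In G minor, the dominant is D. The dominant is major (leading tone raised), so V is a dominant seventh chord.
That chord is spelled D-F#-A-C.
The figured bass 43 indicates second inversion, placing the fifth (A) in the bass: A-C-D-F#.

A C D F#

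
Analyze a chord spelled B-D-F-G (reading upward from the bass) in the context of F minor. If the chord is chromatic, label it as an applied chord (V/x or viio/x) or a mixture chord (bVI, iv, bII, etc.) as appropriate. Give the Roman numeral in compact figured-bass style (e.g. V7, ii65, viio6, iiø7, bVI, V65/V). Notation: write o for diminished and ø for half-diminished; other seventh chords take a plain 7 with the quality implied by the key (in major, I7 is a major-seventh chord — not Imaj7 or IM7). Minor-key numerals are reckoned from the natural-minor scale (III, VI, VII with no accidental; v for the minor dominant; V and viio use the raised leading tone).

The pitches G-B-D-F form a dominant seventh chord rooted on G.
G is not a diatonic chord root with this quality in F minor, but it lies a perfect fifth above C (V), so the chord functions as an applied dominant of V.
With B in the bass the chord is in first inversion, so the figured bass is 65.

V65/V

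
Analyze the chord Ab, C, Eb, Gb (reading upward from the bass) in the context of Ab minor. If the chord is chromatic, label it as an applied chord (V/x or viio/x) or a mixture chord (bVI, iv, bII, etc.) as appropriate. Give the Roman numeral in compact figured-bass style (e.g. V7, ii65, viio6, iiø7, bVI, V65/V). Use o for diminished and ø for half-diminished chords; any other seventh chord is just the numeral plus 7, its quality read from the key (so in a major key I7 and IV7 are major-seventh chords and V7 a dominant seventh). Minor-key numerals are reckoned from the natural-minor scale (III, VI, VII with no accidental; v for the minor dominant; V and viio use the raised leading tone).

V7/iv

Stacked in thirds the chord is Ab-C-Eb-Gb: a dominant seventh chord on Ab.
Ab is not a diatonic chord root with this quality in Ab minor, but it lies a perfect fifth above Db (iv), so the chord functions as an applied dominant of iv.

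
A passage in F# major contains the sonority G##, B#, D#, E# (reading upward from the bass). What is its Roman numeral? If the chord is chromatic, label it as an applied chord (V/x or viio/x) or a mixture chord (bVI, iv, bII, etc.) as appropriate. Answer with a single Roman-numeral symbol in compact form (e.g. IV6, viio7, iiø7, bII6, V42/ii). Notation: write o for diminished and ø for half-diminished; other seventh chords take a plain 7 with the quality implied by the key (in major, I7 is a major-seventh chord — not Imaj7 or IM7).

V65/iii

The pitches E#-G##-B#-D# form a dominant seventh chord rooted on E#.
E# is not a diatonic chord root with this quality in F# major, but it lies a perfect fifth above A# (iii), so the chord functions as an applied dominant of iii.
With G## in the bass the chord is in first inversion, so the figured bass is 65.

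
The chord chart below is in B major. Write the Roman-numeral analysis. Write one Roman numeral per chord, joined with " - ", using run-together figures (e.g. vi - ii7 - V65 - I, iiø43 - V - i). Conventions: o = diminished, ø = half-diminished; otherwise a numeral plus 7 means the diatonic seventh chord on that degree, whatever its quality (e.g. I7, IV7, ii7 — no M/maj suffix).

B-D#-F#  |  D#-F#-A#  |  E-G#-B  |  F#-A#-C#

B-D#-F#: major triad on B = scale degree 1 → I.
D#-F#-A#: root D# is the mediant; minor triad there is iii.
E-G#-B: major triad on E = scale degree 4 → IV.
F#-A#-C# has root F#, degree 5 in B major, so V.

I - iii - IV - V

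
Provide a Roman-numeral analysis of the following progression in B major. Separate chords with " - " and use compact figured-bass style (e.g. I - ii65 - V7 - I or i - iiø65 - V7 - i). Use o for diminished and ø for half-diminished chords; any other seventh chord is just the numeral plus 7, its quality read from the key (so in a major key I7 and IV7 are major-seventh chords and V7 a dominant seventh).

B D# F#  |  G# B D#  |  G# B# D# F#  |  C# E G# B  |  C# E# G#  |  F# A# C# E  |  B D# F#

I - vi - V7/ii - ii7 - V/V - V7 - I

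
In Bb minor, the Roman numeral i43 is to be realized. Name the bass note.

F

i in Bb minor has root Bb; the chord is Bb-Db-F-Ab.
The figure 43 means second inversion — the fifth is in the bass.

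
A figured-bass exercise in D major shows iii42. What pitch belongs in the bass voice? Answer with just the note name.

iii in D major has root F#; the chord is F#-A-C#-E.
The figure 42 means third inversion — the seventh is in the bass.

E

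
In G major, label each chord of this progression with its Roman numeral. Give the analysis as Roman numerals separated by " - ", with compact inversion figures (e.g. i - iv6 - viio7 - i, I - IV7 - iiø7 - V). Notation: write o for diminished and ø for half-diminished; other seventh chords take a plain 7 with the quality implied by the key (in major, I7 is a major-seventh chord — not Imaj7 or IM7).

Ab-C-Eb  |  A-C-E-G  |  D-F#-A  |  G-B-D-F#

Ab-C-Eb: Ab with this quality isn't in the key; a major triad on b2 is the Neapolitan chord, bII.
A-C-E-G: root A is the supertonic; minor seventh chord there is ii7.
D-F#-A: major triad on D = scale degree 5 → V.
G-B-D-F#: major seventh chord on G = scale degree 1 → I7.

bII - ii7 - V - I7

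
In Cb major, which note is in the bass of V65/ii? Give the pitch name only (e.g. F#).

C

The applied chord V65/ii is rooted on Ab: Ab-C-Eb-Gb.
The figure 65 means first inversion — the third is in the bass.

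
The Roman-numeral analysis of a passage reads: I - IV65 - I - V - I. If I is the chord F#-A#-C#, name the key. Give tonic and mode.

F# major

I is given as F#-A#-C# — a major triad with root F#.
If F# is scale degree 1 and the mode makes that degree carry a major triad, the tonic is F# and the mode is major.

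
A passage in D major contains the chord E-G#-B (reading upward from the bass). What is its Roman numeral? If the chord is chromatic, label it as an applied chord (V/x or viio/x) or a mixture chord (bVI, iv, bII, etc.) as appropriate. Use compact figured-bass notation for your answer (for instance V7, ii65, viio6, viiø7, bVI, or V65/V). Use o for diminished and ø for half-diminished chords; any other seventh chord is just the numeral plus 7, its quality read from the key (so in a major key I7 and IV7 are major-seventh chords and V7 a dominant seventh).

Stacked in thirds the chord is E-G#-B: a major triad on E.
E is not a diatonic chord root with this quality in D major, but it lies a perfect fifth above A (V), so the chord functions as an applied dominant of V.

V/V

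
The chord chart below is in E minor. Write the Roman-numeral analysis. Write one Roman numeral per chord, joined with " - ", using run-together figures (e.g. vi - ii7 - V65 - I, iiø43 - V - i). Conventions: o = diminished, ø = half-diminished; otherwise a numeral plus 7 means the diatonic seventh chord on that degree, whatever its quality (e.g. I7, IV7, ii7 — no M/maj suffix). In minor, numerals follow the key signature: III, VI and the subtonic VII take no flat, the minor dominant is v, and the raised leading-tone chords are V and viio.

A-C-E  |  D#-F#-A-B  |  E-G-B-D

iv - V65 - i7

A-C-E has root A, degree 4 in E minor, so iv.
D#-F#-A-B has root B, degree 5 in E minor, so V65.
E-G-B-D: minor seventh chord on E = scale degree 1 → i7.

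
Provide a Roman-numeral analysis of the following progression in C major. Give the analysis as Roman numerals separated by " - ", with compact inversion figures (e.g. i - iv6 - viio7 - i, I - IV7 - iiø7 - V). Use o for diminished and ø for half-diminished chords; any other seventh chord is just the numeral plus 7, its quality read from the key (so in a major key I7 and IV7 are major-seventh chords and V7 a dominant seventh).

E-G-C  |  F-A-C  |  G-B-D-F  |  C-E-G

I6 - IV - V7 - I

E-G-C: major triad on C = scale degree 1 → I6.
F-A-C has root F, degree 4 in C major, so IV.
G-B-D-F: root G is the dominant; dominant seventh chord there is V7.
C-E-G has root C, degree 1 in C major, so I.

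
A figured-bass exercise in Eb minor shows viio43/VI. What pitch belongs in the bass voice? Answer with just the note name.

Fb

The applied chord viio43/VI is rooted on Bb: Bb-Db-Fb-Abb.
The figure 43 means second inversion — the fifth is in the bass.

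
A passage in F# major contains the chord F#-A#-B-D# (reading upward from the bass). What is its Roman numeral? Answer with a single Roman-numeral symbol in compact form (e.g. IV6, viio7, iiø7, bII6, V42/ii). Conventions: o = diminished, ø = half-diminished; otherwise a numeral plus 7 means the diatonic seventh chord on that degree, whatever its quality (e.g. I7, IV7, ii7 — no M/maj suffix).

IV43

Stacked in thirds the chord is B-D#-F#-A#: a major seventh chord on B.
In F# major, B is the subdominant; the diatonic major seventh chord there is IV7.
With F# in the bass the chord is in second inversion, so the figured bass is 43.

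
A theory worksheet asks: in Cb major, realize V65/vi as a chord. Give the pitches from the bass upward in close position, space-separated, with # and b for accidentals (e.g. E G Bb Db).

V65/vi is a secondary dominant — the dominant seventh of vi. vi in Cb major is Ab, so the applied chord's root is Eb, a perfect fifth above.
Building a dominant seventh chord on Eb gives Eb-G-Bb-Db.
With the 65 figure the chord is in first inversion; from the bass G upward in close position it reads G-Bb-Db-Eb.

G Bb Db Eb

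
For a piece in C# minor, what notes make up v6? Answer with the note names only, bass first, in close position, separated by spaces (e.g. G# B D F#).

B D# G#

In C# minor, the fifth degree is G#, and the diatonic chord built there is a minor triad.
That chord is spelled G#-B-D#.
The figured bass 6 indicates first inversion, placing the third (B) in the bass: B-D#-G#.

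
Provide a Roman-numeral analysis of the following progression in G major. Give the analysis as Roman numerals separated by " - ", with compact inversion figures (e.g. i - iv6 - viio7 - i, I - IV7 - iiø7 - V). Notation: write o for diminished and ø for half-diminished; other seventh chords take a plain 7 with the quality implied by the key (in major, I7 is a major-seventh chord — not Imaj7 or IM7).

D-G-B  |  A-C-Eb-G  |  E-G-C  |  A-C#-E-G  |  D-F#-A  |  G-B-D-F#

I64 - iiø7 - IV6 - V7/V - V - I7

D-G-B has root G, degree 1 in G major, so I64.
A-C-Eb-G: A with this quality isn't in the key; it's iiø7, borrowed from the parallel minor.
E-G-C: major triad on C = scale degree 4 → IV6.
A-C#-E-G is the secondary dominant of V (dominant seventh chord on A): V7/V.
D-F#-A: root D is the dominant; major triad there is V.
G-B-D-F#: root G is the tonic; major seventh chord there is I7.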